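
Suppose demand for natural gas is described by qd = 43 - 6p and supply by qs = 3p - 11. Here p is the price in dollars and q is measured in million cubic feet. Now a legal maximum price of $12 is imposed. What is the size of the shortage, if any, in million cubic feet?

0

In a free market, 43 - 6p = 3p - 11 gives the equilibrium p* = 6, q* = 7.
Since 12 is above p* = 6, the ceiling does not bind and the free-market outcome prevails.
Since the control does not bind, there is no shortage.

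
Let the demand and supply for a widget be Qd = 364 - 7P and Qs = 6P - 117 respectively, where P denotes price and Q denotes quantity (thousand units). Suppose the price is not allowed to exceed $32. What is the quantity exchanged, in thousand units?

In a free market, 364 - 7P = 6P - 117 gives the equilibrium P* = 37, Q* = 105.
Because the ceiling (32) lies below the market-clearing price, it is binding.
At P = 32: Qd = 364 - 7·32 = 140 and Qs = 6·32 - 117 = 75.
The quantity actually transacted is the short side, supply: 75.

75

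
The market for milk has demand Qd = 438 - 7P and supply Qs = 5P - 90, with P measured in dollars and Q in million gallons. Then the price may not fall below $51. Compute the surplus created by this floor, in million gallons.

84

Without the control the market clears where 438 - 7P = 5P - 90, i.e. P* = 44 and Q* = 130.
Since 51 > 44, the floor is binding.
At P = 51: Qd = 438 - 7·51 = 81 and Qs = 5·51 - 90 = 165.
Surplus = Qs - Qd = 165 - 81 = 84.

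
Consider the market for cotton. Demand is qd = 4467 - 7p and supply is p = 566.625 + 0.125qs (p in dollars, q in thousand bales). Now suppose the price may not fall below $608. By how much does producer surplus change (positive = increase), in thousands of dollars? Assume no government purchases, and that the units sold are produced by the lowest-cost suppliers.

1492

Rearranging supply gives qs = 8p - 4533. Equilibrium: 4467 - 7p = 8p - 4533, so 9000 = 15p and p* = 600, q* = 267.
The floor of 608 is above the equilibrium price 600, so it binds.
At p = 608: qd = 4467 - 7·608 = 211 and qs = 8·608 - 4533 = 331.
Producer surplus without the control is ½ · (600 - 566.625) · 267 = 4455.5625.
With the floor, 211 units are sold at 608. The supply price at q = 211 is 593, so PS = ½ · [(608 - 566.625) + (608 - 593)] · 211 = 5947.5625.
Change in producer surplus = 5947.5625 - 4455.5625 = 1492.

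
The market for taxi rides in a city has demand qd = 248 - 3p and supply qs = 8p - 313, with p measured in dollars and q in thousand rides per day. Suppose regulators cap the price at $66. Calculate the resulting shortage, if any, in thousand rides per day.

0

Setting quantity demanded equal to quantity supplied, 248 - 3p = 8p - 313, gives p* = 51 and q* = 95.
The ceiling of 66 is above the equilibrium price 51, so it is not binding; the market clears at p* = 51, q* = 95.
Since the control does not bind, there is no shortage.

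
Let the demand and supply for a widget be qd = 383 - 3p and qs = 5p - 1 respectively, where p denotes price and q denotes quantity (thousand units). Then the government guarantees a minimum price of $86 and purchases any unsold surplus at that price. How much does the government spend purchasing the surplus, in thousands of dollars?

In a free market, 383 - 3p = 5p - 1 gives the equilibrium p* = 48, q* = 239.
The floor of 86 is above the equilibrium price 48, so it binds.
At p = 86: qd = 383 - 3·86 = 125 and qs = 5·86 - 1 = 429.
Surplus = qs - qd = 304.
Government expenditure = surplus × support price = 304 × 86 = 26144.

26144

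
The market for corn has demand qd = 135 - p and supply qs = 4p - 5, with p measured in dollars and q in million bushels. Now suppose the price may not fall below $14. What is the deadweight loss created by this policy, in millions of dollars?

Without the control the market clears where 135 - p = 4p - 5, i.e. p* = 28 and q* = 107.
Since 14 is below p* = 28, the floor does not bind and the free-market outcome prevails.
Since the control does not bind, no trades are prevented and deadweight loss is zero.

0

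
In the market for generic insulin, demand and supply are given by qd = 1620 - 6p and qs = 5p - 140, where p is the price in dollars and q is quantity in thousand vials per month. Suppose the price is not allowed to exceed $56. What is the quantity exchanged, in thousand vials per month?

Setting quantity demanded equal to quantity supplied, 1620 - 6p = 5p - 140, gives p* = 160 and q* = 660.
Since 56 < 160, the ceiling is binding.
At p = 56: qd = 1620 - 6·56 = 1284 and qs = 5·56 - 140 = 140.
The quantity actually transacted is the short side, supply: 140.

140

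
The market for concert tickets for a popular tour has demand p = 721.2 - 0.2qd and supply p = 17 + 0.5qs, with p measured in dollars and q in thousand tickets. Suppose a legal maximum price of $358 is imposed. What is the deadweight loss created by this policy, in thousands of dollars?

36741.6

Rearranging demand gives qd = 3606 - 5p; rearranging supply gives qs = 2p - 34. Setting quantity demanded equal to quantity supplied, 3606 - 5p = 2p - 34, gives p* = 520 and q* = 1006.
The ceiling of 358 is below the equilibrium price 520, so it binds.
At p = 358: qd = 3606 - 5·358 = 1816 and qs = 2·358 - 34 = 682.
Quantity traded falls to 682. At q = 682 the demand price is (3606 - 682)/5 = 584.8 and the supply price is (34 + 682)/2 = 358.
Deadweight loss = ½ · (584.8 - 358) · (1006 - 682) = ½ · 226.8 · 324 = 36741.6.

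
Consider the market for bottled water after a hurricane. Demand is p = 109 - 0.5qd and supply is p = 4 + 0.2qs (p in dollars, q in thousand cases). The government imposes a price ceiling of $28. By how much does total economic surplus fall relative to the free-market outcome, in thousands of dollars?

Rearranging demand gives qd = 218 - 2p; rearranging supply gives qs = 5p - 20. Without the control the market clears where 218 - 2p = 5p - 20, i.e. p* = 34 and q* = 150.
Because the ceiling (28) lies below the market-clearing price, it is binding.
At p = 28: qd = 218 - 2·28 = 162 and qs = 5·28 - 20 = 120.
Quantity traded falls to 120. At q = 120 the demand price is (218 - 120)/2 = 49 and the supply price is (20 + 120)/5 = 28.
Deadweight loss = ½ · (49 - 28) · (150 - 120) = ½ · 21 · 30 = 315.

315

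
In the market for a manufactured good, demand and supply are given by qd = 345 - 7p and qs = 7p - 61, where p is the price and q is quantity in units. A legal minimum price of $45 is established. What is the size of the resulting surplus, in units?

In a free market, 345 - 7p = 7p - 61 gives the equilibrium p* = 29, q* = 142.
Because the floor (45) lies above the market-clearing price, it is binding.
At p = 45: qd = 345 - 7·45 = 30 and qs = 7·45 - 61 = 254.
Surplus = qs - qd = 254 - 30 = 224.

224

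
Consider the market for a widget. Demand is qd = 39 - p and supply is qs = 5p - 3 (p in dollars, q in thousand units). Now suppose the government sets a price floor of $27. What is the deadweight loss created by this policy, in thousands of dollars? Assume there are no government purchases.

In a free market, 39 - p = 5p - 3 gives the equilibrium p* = 7, q* = 32.
Because the floor (27) lies above the market-clearing price, it is binding.
At p = 27: qd = 39 - 27 = 12 and qs = 5·27 - 3 = 132.
Quantity traded falls to 12. At q = 12 the demand price is 39 - 12 = 27 and the supply price is (3 + 12)/5 = 3.
Deadweight loss = ½ · (27 - 3) · (32 - 12) = ½ · 24 · 20 = 240.

240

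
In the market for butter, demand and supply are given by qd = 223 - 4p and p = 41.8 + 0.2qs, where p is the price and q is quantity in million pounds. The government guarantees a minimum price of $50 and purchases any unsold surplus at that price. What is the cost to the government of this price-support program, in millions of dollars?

900

Rearranging supply gives qs = 5p - 209. Without the control the market clears where 223 - 4p = 5p - 209, i.e. p* = 48 and q* = 31.
The floor of 50 is above the equilibrium price 48, so it binds.
At p = 50: qd = 223 - 4·50 = 23 and qs = 5·50 - 209 = 41.
Surplus = qs - qd = 18.
Government expenditure = surplus × support price = 18 × 50 = 900.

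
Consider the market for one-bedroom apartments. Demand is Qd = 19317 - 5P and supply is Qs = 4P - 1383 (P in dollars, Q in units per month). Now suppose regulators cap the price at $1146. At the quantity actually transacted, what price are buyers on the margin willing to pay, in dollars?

3223.2

Without the control the market clears where 19317 - 5P = 4P - 1383, i.e. P* = 2300 and Q* = 7817.
The ceiling of 1146 is below the equilibrium price 2300, so it binds.
At P = 1146: Qd = 19317 - 5·1146 = 13587 and Qs = 4·1146 - 1383 = 3201.
Only 3201 units reach the market. On the demand curve, the marginal buyer's willingness to pay at Q = 3201 is (19317 - 3201)/5 = 3223.2.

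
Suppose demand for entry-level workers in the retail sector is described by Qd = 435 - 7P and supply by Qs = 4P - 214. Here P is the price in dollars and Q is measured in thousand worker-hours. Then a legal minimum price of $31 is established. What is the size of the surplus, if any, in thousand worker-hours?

0

Without the control the market clears where 435 - 7P = 4P - 214, i.e. P* = 59 and Q* = 22.
The floor of 31 is below the equilibrium price 59, so it is not binding; the market clears at P* = 59, Q* = 22.
Since the control does not bind, there is no surplus.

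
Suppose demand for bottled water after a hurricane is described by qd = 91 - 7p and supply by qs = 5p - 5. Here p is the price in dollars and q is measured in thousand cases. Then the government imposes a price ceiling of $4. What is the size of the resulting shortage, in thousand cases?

Without the control the market clears where 91 - 7p = 5p - 5, i.e. p* = 8 and q* = 35.
Because the ceiling (4) lies below the market-clearing price, it is binding.
At p = 4: qd = 91 - 7·4 = 63 and qs = 5·4 - 5 = 15.
Shortage = qd - qs = 63 - 15 = 48.

48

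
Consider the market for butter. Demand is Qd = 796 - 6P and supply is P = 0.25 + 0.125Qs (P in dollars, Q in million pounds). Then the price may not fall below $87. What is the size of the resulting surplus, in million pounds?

420

Rearranging supply gives Qs = 8P - 2. In a free market, 796 - 6P = 8P - 2 gives the equilibrium P* = 57, Q* = 454.
Since 87 > 57, the floor is binding.
At P = 87: Qd = 796 - 6·87 = 274 and Qs = 8·87 - 2 = 694.
Surplus = Qs - Qd = 694 - 274 = 420.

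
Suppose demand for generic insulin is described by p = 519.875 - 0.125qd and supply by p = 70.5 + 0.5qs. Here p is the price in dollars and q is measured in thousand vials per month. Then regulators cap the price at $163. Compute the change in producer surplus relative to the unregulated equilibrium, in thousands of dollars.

Rearranging demand gives qd = 4159 - 8p; rearranging supply gives qs = 2p - 141. Equilibrium: 4159 - 8p = 2p - 141, so 4300 = 10p and p* = 430, q* = 719.
Since 163 < 430, the ceiling is binding.
At p = 163: qd = 4159 - 8·163 = 2855 and qs = 2·163 - 141 = 185.
Producer surplus without the control is ½ · (430 - 70.5) · 719 = 129240.25.
With the ceiling, producers sell 185 units at 163, so PS = ½ · (163 - 70.5) · 185 = 8556.25.
Change in producer surplus = 8556.25 - 129240.25 = -120684.

-120684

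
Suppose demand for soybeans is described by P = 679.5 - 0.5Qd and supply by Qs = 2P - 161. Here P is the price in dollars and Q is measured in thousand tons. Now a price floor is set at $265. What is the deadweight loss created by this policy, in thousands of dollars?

0

Rearranging demand gives Qd = 1359 - 2P. Without the control the market clears where 1359 - 2P = 2P - 161, i.e. P* = 380 and Q* = 599.
The floor of 265 is below the equilibrium price 380, so it is not binding; the market clears at P* = 380, Q* = 599.
Since the control does not bind, no trades are prevented and deadweight loss is zero.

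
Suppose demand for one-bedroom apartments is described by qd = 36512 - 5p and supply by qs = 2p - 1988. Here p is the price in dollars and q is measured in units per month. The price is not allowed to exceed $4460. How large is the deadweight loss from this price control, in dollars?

Equilibrium: 36512 - 5p = 2p - 1988, so 38500 = 7p and p* = 5500, q* = 9012.
The ceiling of 4460 is below the equilibrium price 5500, so it binds.
At p = 4460: qd = 36512 - 5·4460 = 14212 and qs = 2·4460 - 1988 = 6932.
Quantity traded falls to 6932. At q = 6932 the demand price is (36512 - 6932)/5 = 5916 and the supply price is (1988 + 6932)/2 = 4460.
Deadweight loss = ½ · (5916 - 4460) · (9012 - 6932) = ½ · 1456 · 2080 = 1514240.

1514240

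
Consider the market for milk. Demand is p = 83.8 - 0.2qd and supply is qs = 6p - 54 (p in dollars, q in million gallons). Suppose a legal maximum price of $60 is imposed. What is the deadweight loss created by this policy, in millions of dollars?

0

Rearranging demand gives qd = 419 - 5p. Without the control the market clears where 419 - 5p = 6p - 54, i.e. p* = 43 and q* = 204.
Since 60 is above p* = 43, the ceiling does not bind and the free-market outcome prevails.
Since the control does not bind, no trades are prevented and deadweight loss is zero.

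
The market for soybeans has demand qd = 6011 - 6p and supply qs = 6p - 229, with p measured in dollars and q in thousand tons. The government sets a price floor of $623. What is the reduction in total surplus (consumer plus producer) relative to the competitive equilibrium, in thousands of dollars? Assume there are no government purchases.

63654

Without the control the market clears where 6011 - 6p = 6p - 229, i.e. p* = 520 and q* = 2891.
Because the floor (623) lies above the market-clearing price, it is binding.
At p = 623: qd = 6011 - 6·623 = 2273 and qs = 6·623 - 229 = 3509.
Quantity traded falls to 2273. At q = 2273 the demand price is (6011 - 2273)/6 = 623 and the supply price is (229 + 2273)/6 = 417.
Deadweight loss = ½ · (623 - 417) · (2891 - 2273) = ½ · 206 · 618 = 63654.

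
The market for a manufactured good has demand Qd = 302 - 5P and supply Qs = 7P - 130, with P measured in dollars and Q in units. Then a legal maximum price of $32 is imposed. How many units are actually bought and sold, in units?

94

Without the control the market clears where 302 - 5P = 7P - 130, i.e. P* = 36 and Q* = 122.
Since 32 < 36, the ceiling is binding.
At P = 32: Qd = 302 - 5·32 = 142 and Qs = 7·32 - 130 = 94.
The quantity actually transacted is the short side, supply: 94.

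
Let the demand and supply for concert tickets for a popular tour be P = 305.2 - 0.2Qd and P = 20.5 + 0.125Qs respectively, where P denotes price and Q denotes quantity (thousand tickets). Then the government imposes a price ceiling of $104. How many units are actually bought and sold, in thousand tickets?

668

Rearranging demand gives Qd = 1526 - 5P; rearranging supply gives Qs = 8P - 164. In a free market, 1526 - 5P = 8P - 164 gives the equilibrium P* = 130, Q* = 876.
Because the ceiling (104) lies below the market-clearing price, it is binding.
At P = 104: Qd = 1526 - 5·104 = 1006 and Qs = 8·104 - 164 = 668.
The quantity actually transacted is the short side, supply: 668.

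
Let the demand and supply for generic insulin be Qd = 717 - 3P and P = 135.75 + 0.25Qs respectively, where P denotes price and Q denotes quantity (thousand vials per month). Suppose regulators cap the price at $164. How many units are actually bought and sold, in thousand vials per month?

113

Rearranging supply gives Qs = 4P - 543. Setting quantity demanded equal to quantity supplied, 717 - 3P = 4P - 543, gives P* = 180 and Q* = 177.
The ceiling of 164 is below the equilibrium price 180, so it binds.
At P = 164: Qd = 717 - 3·164 = 225 and Qs = 4·164 - 543 = 113.
The quantity actually transacted is the short side, supply: 113.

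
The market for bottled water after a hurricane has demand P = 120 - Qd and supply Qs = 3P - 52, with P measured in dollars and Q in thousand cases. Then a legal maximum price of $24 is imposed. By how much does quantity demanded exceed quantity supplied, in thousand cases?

Rearranging demand gives Qd = 120 - P. In a free market, 120 - P = 3P - 52 gives the equilibrium P* = 43, Q* = 77.
The ceiling of 24 is below the equilibrium price 43, so it binds.
At P = 24: Qd = 120 - 24 = 96 and Qs = 3·24 - 52 = 20.
Shortage = Qd - Qs = 96 - 20 = 76.

76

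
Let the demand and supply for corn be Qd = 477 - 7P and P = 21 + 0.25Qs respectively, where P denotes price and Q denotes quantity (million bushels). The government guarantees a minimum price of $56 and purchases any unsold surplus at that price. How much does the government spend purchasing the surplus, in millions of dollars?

3080

Rearranging supply gives Qs = 4P - 84. Without the control the market clears where 477 - 7P = 4P - 84, i.e. P* = 51 and Q* = 120.
Because the floor (56) lies above the market-clearing price, it is binding.
At P = 56: Qd = 477 - 7·56 = 85 and Qs = 4·56 - 84 = 140.
Surplus = Qs - Qd = 55.
Government expenditure = surplus × support price = 55 × 56 = 3080.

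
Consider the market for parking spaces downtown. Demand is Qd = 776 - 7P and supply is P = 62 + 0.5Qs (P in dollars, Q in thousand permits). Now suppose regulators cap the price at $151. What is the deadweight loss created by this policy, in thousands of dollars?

0

Rearranging supply gives Qs = 2P - 124. Setting quantity demanded equal to quantity supplied, 776 - 7P = 2P - 124, gives P* = 100 and Q* = 76.
Since 151 is above P* = 100, the ceiling does not bind and the free-market outcome prevails.
Since the control does not bind, no trades are prevented and deadweight loss is zero.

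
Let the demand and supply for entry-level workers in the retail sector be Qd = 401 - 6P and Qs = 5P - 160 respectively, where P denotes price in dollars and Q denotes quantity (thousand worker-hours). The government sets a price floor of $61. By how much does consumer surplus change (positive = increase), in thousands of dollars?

Setting quantity demanded equal to quantity supplied, 401 - 6P = 5P - 160, gives P* = 51 and Q* = 95.
Since 61 > 51, the floor is binding.
At P = 61: Qd = 401 - 6·61 = 35 and Qs = 5·61 - 160 = 145.
Consumer surplus without the control is ½ · (401/6 - 51) · 95 = 9025/12.
With the floor, consumers buy 35 units at 61, so CS = ½ · (401/6 - 61) · 35 = 1225/12.
Change in consumer surplus = 1225/12 - 9025/12 = -650.

-650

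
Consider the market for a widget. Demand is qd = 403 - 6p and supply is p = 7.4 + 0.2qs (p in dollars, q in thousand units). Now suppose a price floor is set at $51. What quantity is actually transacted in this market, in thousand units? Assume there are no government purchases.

97

Rearranging supply gives qs = 5p - 37. Equilibrium: 403 - 6p = 5p - 37, so 440 = 11p and p* = 40, q* = 163.
Because the floor (51) lies above the market-clearing price, it is binding.
At p = 51: qd = 403 - 6·51 = 97 and qs = 5·51 - 37 = 218.
The quantity actually transacted is the short side, demand: 97.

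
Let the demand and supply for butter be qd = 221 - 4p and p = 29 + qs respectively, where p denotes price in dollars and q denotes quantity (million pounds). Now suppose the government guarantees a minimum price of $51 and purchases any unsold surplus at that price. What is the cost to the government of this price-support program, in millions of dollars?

255

Rearranging supply gives qs = p - 29. In a free market, 221 - 4p = p - 29 gives the equilibrium p* = 50, q* = 21.
Since 51 > 50, the floor is binding.
At p = 51: qd = 221 - 4·51 = 17 and qs = 51 - 29 = 22.
Surplus = qs - qd = 5.
Government expenditure = surplus × support price = 5 × 51 = 255.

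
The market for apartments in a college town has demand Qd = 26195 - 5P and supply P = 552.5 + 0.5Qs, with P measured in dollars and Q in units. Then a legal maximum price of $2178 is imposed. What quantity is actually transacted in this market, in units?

Rearranging supply gives Qs = 2P - 1105. In a free market, 26195 - 5P = 2P - 1105 gives the equilibrium P* = 3900, Q* = 6695.
Because the ceiling (2178) lies below the market-clearing price, it is binding.
At P = 2178: Qd = 26195 - 5·2178 = 15305 and Qs = 2·2178 - 1105 = 3251.
The quantity actually transacted is the short side, supply: 3251.

3251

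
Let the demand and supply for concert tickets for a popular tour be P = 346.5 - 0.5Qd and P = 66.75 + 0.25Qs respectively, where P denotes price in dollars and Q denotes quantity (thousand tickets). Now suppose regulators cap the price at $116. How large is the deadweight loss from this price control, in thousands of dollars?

11616

Rearranging demand gives Qd = 693 - 2P; rearranging supply gives Qs = 4P - 267. In a free market, 693 - 2P = 4P - 267 gives the equilibrium P* = 160, Q* = 373.
Since 116 < 160, the ceiling is binding.
At P = 116: Qd = 693 - 2·116 = 461 and Qs = 4·116 - 267 = 197.
Quantity traded falls to 197. At Q = 197 the demand price is (693 - 197)/2 = 248 and the supply price is (267 + 197)/4 = 116.
Deadweight loss = ½ · (248 - 116) · (373 - 197) = ½ · 132 · 176 = 11616.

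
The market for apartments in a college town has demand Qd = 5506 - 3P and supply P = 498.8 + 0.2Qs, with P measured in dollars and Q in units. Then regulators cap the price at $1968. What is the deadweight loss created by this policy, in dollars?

0

Rearranging supply gives Qs = 5P - 2494. Setting quantity demanded equal to quantity supplied, 5506 - 3P = 5P - 2494, gives P* = 1000 and Q* = 2506.
Since 1968 is above P* = 1000, the ceiling does not bind and the free-market outcome prevails.
Since the control does not bind, no trades are prevented and deadweight loss is zero.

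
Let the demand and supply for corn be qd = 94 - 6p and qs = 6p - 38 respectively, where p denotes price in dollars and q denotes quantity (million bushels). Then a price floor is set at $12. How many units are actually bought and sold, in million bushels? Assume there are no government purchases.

Setting quantity demanded equal to quantity supplied, 94 - 6p = 6p - 38, gives p* = 11 and q* = 28.
The floor of 12 is above the equilibrium price 11, so it binds.
At p = 12: qd = 94 - 6·12 = 22 and qs = 6·12 - 38 = 34.
The quantity actually transacted is the short side, demand: 22.

22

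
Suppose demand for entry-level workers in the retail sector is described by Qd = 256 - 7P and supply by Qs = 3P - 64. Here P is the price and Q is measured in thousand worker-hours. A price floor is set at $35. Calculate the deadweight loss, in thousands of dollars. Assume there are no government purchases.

Setting quantity demanded equal to quantity supplied, 256 - 7P = 3P - 64, gives P* = 32 and Q* = 32.
Because the floor (35) lies above the market-clearing price, it is binding.
At P = 35: Qd = 256 - 7·35 = 11 and Qs = 3·35 - 64 = 41.
Quantity traded falls to 11. At Q = 11 the demand price is (256 - 11)/7 = 35 and the supply price is (64 + 11)/3 = 25.
Deadweight loss = ½ · (35 - 25) · (32 - 11) = ½ · 10 · 21 = 105.

105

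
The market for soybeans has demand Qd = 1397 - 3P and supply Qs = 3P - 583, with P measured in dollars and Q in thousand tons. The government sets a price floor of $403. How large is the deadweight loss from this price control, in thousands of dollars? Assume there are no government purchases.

Setting quantity demanded equal to quantity supplied, 1397 - 3P = 3P - 583, gives P* = 330 and Q* = 407.
Because the floor (403) lies above the market-clearing price, it is binding.
At P = 403: Qd = 1397 - 3·403 = 188 and Qs = 3·403 - 583 = 626.
Quantity traded falls to 188. At Q = 188 the demand price is (1397 - 188)/3 = 403 and the supply price is (583 + 188)/3 = 257.
Deadweight loss = ½ · (403 - 257) · (407 - 188) = ½ · 146 · 219 = 15987.

15987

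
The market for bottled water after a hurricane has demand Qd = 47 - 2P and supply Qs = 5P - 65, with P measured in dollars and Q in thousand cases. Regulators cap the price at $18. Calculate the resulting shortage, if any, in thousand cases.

Without the control the market clears where 47 - 2P = 5P - 65, i.e. P* = 16 and Q* = 15.
Since 18 is above P* = 16, the ceiling does not bind and the free-market outcome prevails.
Since the control does not bind, there is no shortage.

0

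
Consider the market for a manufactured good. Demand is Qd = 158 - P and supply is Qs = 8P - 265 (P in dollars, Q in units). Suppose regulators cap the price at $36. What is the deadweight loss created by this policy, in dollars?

Without the control the market clears where 158 - P = 8P - 265, i.e. P* = 47 and Q* = 111.
Because the ceiling (36) lies below the market-clearing price, it is binding.
At P = 36: Qd = 158 - 36 = 122 and Qs = 8·36 - 265 = 23.
Quantity traded falls to 23. At Q = 23 the demand price is 158 - 23 = 135 and the supply price is (265 + 23)/8 = 36.
Deadweight loss = ½ · (135 - 36) · (111 - 23) = ½ · 99 · 88 = 4356.

4356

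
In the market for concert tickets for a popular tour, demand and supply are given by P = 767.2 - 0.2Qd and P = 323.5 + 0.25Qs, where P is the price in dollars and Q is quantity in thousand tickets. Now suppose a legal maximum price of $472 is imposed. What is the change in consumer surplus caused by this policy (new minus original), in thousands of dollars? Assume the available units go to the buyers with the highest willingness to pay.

42845.6

Rearranging demand gives Qd = 3836 - 5P; rearranging supply gives Qs = 4P - 1294. In a free market, 3836 - 5P = 4P - 1294 gives the equilibrium P* = 570, Q* = 986.
Because the ceiling (472) lies below the market-clearing price, it is binding.
At P = 472: Qd = 3836 - 5·472 = 1476 and Qs = 4·472 - 1294 = 594.
Consumer surplus without the control is ½ · (767.2 - 570) · 986 = 97219.6.
With the ceiling, 594 units are sold at 472 (assume they go to the highest-value buyers). The demand price at Q = 594 is 648.4, so CS = ½ · [(767.2 - 472) + (648.4 - 472)] · 594 = 140065.2.
Change in consumer surplus = 140065.2 - 97219.6 = 42845.6.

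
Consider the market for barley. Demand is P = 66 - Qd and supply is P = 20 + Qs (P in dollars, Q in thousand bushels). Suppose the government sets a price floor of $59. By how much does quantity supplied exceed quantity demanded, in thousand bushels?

Rearranging demand gives Qd = 66 - P; rearranging supply gives Qs = P - 20. In a free market, 66 - P = P - 20 gives the equilibrium P* = 43, Q* = 23.
The floor of 59 is above the equilibrium price 43, so it binds.
At P = 59: Qd = 66 - 59 = 7 and Qs = 59 - 20 = 39.
Surplus = Qs - Qd = 39 - 7 = 32.

32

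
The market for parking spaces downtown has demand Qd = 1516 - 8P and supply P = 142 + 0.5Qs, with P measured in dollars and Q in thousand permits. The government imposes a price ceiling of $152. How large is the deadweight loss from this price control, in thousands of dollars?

980

Rearranging supply gives Qs = 2P - 284. Without the control the market clears where 1516 - 8P = 2P - 284, i.e. P* = 180 and Q* = 76.
Because the ceiling (152) lies below the market-clearing price, it is binding.
At P = 152: Qd = 1516 - 8·152 = 300 and Qs = 2·152 - 284 = 20.
Quantity traded falls to 20. At Q = 20 the demand price is (1516 - 20)/8 = 187 and the supply price is (284 + 20)/2 = 152.
Deadweight loss = ½ · (187 - 152) · (76 - 20) = ½ · 35 · 56 = 980.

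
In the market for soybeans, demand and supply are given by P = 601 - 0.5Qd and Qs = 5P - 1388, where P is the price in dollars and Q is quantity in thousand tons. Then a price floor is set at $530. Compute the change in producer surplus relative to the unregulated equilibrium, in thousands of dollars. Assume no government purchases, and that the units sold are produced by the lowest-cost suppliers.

Rearranging demand gives Qd = 1202 - 2P. Setting quantity demanded equal to quantity supplied, 1202 - 2P = 5P - 1388, gives P* = 370 and Q* = 462.
The floor of 530 is above the equilibrium price 370, so it binds.
At P = 530: Qd = 1202 - 2·530 = 142 and Qs = 5·530 - 1388 = 1262.
Producer surplus without the control is ½ · (370 - 277.6) · 462 = 21344.4.
With the floor, 142 units are sold at 530. The supply price at Q = 142 is 306, so PS = ½ · [(530 - 277.6) + (530 - 306)] · 142 = 33824.4.
Change in producer surplus = 33824.4 - 21344.4 = 12480.

12480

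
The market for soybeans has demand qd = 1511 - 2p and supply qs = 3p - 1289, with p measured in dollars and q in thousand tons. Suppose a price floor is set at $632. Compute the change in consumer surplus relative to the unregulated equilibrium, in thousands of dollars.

Without the control the market clears where 1511 - 2p = 3p - 1289, i.e. p* = 560 and q* = 391.
The floor of 632 is above the equilibrium price 560, so it binds.
At p = 632: qd = 1511 - 2·632 = 247 and qs = 3·632 - 1289 = 607.
Consumer surplus without the control is ½ · (755.5 - 560) · 391 = 38220.25.
With the floor, consumers buy 247 units at 632, so CS = ½ · (755.5 - 632) · 247 = 15252.25.
Change in consumer surplus = 15252.25 - 38220.25 = -22968.

-22968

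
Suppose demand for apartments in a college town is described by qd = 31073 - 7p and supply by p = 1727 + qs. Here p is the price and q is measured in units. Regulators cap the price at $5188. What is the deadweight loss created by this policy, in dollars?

Rearranging supply gives qs = p - 1727. Equilibrium: 31073 - 7p = p - 1727, so 32800 = 8p and p* = 4100, q* = 2373.
Since 5188 is above p* = 4100, the ceiling does not bind and the free-market outcome prevails.
Since the control does not bind, no trades are prevented and deadweight loss is zero.

0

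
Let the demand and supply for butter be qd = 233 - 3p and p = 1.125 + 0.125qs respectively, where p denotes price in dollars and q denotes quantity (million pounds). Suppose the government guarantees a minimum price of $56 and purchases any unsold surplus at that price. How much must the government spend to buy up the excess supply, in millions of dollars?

Rearranging supply gives qs = 8p - 9. In a free market, 233 - 3p = 8p - 9 gives the equilibrium p* = 22, q* = 167.
Because the floor (56) lies above the market-clearing price, it is binding.
At p = 56: qd = 233 - 3·56 = 65 and qs = 8·56 - 9 = 439.
Surplus = qs - qd = 374.
Government expenditure = surplus × support price = 374 × 56 = 20944.

20944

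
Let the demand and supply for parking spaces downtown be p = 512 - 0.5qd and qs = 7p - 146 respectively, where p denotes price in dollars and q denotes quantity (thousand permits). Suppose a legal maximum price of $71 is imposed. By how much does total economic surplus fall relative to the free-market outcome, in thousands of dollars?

54825.75

Rearranging demand gives qd = 1024 - 2p. In a free market, 1024 - 2p = 7p - 146 gives the equilibrium p* = 130, q* = 764.
Since 71 < 130, the ceiling is binding.
At p = 71: qd = 1024 - 2·71 = 882 and qs = 7·71 - 146 = 351.
Quantity traded falls to 351. At q = 351 the demand price is (1024 - 351)/2 = 336.5 and the supply price is (146 + 351)/7 = 71.
Deadweight loss = ½ · (336.5 - 71) · (764 - 351) = ½ · 265.5 · 413 = 54825.75.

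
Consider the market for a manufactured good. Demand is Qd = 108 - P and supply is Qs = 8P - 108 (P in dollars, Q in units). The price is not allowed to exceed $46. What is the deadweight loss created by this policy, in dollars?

In a free market, 108 - P = 8P - 108 gives the equilibrium P* = 24, Q* = 84.
Since 46 is above P* = 24, the ceiling does not bind and the free-market outcome prevails.
Since the control does not bind, no trades are prevented and deadweight loss is zero.

0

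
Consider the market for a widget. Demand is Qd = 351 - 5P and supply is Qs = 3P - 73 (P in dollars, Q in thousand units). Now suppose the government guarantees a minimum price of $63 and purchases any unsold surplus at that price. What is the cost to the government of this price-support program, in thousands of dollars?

Equilibrium: 351 - 5P = 3P - 73, so 424 = 8P and P* = 53, Q* = 86.
Because the floor (63) lies above the market-clearing price, it is binding.
At P = 63: Qd = 351 - 5·63 = 36 and Qs = 3·63 - 73 = 116.
Surplus = Qs - Qd = 80.
Government expenditure = surplus × support price = 80 × 63 = 5040.

5040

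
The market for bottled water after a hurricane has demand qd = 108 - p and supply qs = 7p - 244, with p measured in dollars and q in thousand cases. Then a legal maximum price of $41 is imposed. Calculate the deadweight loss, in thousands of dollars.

252

Without the control the market clears where 108 - p = 7p - 244, i.e. p* = 44 and q* = 64.
The ceiling of 41 is below the equilibrium price 44, so it binds.
At p = 41: qd = 108 - 41 = 67 and qs = 7·41 - 244 = 43.
Quantity traded falls to 43. At q = 43 the demand price is 108 - 43 = 65 and the supply price is (244 + 43)/7 = 41.
Deadweight loss = ½ · (65 - 41) · (64 - 43) = ½ · 24 · 21 = 252.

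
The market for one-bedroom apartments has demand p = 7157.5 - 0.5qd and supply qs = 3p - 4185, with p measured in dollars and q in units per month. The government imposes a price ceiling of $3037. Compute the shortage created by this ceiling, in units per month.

3315

Rearranging demand gives qd = 14315 - 2p. Equilibrium: 14315 - 2p = 3p - 4185, so 18500 = 5p and p* = 3700, q* = 6915.
The ceiling of 3037 is below the equilibrium price 3700, so it binds.
At p = 3037: qd = 14315 - 2·3037 = 8241 and qs = 3·3037 - 4185 = 4926.
Shortage = qd - qs = 8241 - 4926 = 3315.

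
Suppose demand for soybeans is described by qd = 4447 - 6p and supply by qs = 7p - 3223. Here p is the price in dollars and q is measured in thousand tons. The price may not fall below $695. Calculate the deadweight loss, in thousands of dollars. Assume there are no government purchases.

61425

Equilibrium: 4447 - 6p = 7p - 3223, so 7670 = 13p and p* = 590, q* = 907.
The floor of 695 is above the equilibrium price 590, so it binds.
At p = 695: qd = 4447 - 6·695 = 277 and qs = 7·695 - 3223 = 1642.
Quantity traded falls to 277. At q = 277 the demand price is (4447 - 277)/6 = 695 and the supply price is (3223 + 277)/7 = 500.
Deadweight loss = ½ · (695 - 500) · (907 - 277) = ½ · 195 · 630 = 61425.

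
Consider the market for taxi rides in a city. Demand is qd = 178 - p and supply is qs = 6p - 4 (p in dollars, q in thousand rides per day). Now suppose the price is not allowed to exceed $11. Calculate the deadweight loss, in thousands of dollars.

4725

Without the control the market clears where 178 - p = 6p - 4, i.e. p* = 26 and q* = 152.
The ceiling of 11 is below the equilibrium price 26, so it binds.
At p = 11: qd = 178 - 11 = 167 and qs = 6·11 - 4 = 62.
Quantity traded falls to 62. At q = 62 the demand price is 178 - 62 = 116 and the supply price is (4 + 62)/6 = 11.
Deadweight loss = ½ · (116 - 11) · (152 - 62) = ½ · 105 · 90 = 4725.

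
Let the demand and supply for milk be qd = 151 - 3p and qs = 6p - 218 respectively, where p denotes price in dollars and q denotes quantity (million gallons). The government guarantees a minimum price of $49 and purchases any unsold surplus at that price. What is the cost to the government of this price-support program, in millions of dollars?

3528

In a free market, 151 - 3p = 6p - 218 gives the equilibrium p* = 41, q* = 28.
Because the floor (49) lies above the market-clearing price, it is binding.
At p = 49: qd = 151 - 3·49 = 4 and qs = 6·49 - 218 = 76.
Surplus = qs - qd = 72.
Government expenditure = surplus × support price = 72 × 49 = 3528.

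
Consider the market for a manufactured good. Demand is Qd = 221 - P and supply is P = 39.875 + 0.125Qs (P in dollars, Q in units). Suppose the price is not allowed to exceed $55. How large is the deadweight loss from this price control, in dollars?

900

Rearranging supply gives Qs = 8P - 319. Setting quantity demanded equal to quantity supplied, 221 - P = 8P - 319, gives P* = 60 and Q* = 161.
The ceiling of 55 is below the equilibrium price 60, so it binds.
At P = 55: Qd = 221 - 55 = 166 and Qs = 8·55 - 319 = 121.
Quantity traded falls to 121. At Q = 121 the demand price is 221 - 121 = 100 and the supply price is (319 + 121)/8 = 55.
Deadweight loss = ½ · (100 - 55) · (161 - 121) = ½ · 45 · 40 = 900.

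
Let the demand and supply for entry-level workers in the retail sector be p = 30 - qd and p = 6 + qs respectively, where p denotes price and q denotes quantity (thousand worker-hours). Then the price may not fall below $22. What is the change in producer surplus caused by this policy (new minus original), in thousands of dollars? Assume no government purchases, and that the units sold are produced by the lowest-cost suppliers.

Rearranging demand gives qd = 30 - p; rearranging supply gives qs = p - 6. Without the control the market clears where 30 - p = p - 6, i.e. p* = 18 and q* = 12.
Because the floor (22) lies above the market-clearing price, it is binding.
At p = 22: qd = 30 - 22 = 8 and qs = 22 - 6 = 16.
Producer surplus without the control is ½ · (18 - 6) · 12 = 72.
With the floor, 8 units are sold at 22. The supply price at q = 8 is 14, so PS = ½ · [(22 - 6) + (22 - 14)] · 8 = 96.
Change in producer surplus = 96 - 72 = 24.

24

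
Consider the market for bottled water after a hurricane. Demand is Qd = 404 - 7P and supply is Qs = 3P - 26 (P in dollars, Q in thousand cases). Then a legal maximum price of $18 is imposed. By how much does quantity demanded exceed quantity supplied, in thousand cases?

250

Without the control the market clears where 404 - 7P = 3P - 26, i.e. P* = 43 and Q* = 103.
Since 18 < 43, the ceiling is binding.
At P = 18: Qd = 404 - 7·18 = 278 and Qs = 3·18 - 26 = 28.
Shortage = Qd - Qs = 278 - 28 = 250.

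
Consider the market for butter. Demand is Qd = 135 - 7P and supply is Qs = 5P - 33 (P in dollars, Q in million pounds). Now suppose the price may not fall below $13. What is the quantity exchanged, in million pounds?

37

Without the control the market clears where 135 - 7P = 5P - 33, i.e. P* = 14 and Q* = 37.
Since 13 is below P* = 14, the floor does not bind and the free-market outcome prevails.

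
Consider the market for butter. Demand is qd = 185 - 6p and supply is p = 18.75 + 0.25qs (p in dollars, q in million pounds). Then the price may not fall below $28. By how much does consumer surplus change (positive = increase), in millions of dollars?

-46

Rearranging supply gives qs = 4p - 75. Without the control the market clears where 185 - 6p = 4p - 75, i.e. p* = 26 and q* = 29.
Since 28 > 26, the floor is binding.
At p = 28: qd = 185 - 6·28 = 17 and qs = 4·28 - 75 = 37.
Consumer surplus without the control is ½ · (185/6 - 26) · 29 = 841/12.
With the floor, consumers buy 17 units at 28, so CS = ½ · (185/6 - 28) · 17 = 289/12.
Change in consumer surplus = 289/12 - 841/12 = -46.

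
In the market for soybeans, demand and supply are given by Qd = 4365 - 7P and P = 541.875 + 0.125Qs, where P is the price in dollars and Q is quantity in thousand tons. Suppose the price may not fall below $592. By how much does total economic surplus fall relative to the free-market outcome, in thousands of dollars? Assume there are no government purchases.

945

Rearranging supply gives Qs = 8P - 4335. In a free market, 4365 - 7P = 8P - 4335 gives the equilibrium P* = 580, Q* = 305.
Because the floor (592) lies above the market-clearing price, it is binding.
At P = 592: Qd = 4365 - 7·592 = 221 and Qs = 8·592 - 4335 = 401.
Quantity traded falls to 221. At Q = 221 the demand price is (4365 - 221)/7 = 592 and the supply price is (4335 + 221)/8 = 569.5.
Deadweight loss = ½ · (592 - 569.5) · (305 - 221) = ½ · 22.5 · 84 = 945.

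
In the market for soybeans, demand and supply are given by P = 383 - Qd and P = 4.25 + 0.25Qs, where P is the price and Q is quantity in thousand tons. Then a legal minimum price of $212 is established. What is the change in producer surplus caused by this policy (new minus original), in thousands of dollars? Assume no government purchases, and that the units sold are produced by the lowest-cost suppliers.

20394

Rearranging demand gives Qd = 383 - P; rearranging supply gives Qs = 4P - 17. In a free market, 383 - P = 4P - 17 gives the equilibrium P* = 80, Q* = 303.
The floor of 212 is above the equilibrium price 80, so it binds.
At P = 212: Qd = 383 - 212 = 171 and Qs = 4·212 - 17 = 831.
Producer surplus without the control is ½ · (80 - 4.25) · 303 = 11476.125.
With the floor, 171 units are sold at 212. The supply price at Q = 171 is 47, so PS = ½ · [(212 - 4.25) + (212 - 47)] · 171 = 31870.125.
Change in producer surplus = 31870.125 - 11476.125 = 20394.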